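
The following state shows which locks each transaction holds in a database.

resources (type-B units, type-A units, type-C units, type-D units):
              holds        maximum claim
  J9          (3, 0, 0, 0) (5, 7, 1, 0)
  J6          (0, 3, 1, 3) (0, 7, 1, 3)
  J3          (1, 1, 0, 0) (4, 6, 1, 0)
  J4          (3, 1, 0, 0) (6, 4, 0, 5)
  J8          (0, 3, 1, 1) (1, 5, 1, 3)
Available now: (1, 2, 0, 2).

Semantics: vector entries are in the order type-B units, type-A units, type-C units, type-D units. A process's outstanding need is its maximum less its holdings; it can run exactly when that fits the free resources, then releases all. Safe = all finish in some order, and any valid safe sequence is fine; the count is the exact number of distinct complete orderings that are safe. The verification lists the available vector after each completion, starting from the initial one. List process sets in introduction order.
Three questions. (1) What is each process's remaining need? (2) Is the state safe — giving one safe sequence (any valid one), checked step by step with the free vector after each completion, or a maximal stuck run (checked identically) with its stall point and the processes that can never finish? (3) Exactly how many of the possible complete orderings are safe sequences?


(1) Remaining need (order type-B units, type-A units, type-C units, type-D units):
  J9: (2, 7, 1, 0)
  J6: (0, 4, 0, 0)
  J3: (3, 5, 1, 0)
  J4: (3, 3, 0, 5)
  J8: (1, 2, 0, 2)
(2) The state is UNSAFE.
Key observation: J8, J6 can finish, but then (1, 8, 2, 6) is all there is, and the blocked group's type-B units demands exceed it.
A maximal execution: J8, J6 — then nothing else fits. Walking it through:
  pool = (1, 2, 0, 2)
  run J8 (needs (1, 2, 0, 2), free (1, 2, 0, 2)); after release of (0, 3, 1, 1) the pool is (1, 5, 1, 3)
  run J6 (needs (0, 4, 0, 0), free (1, 5, 1, 3)); after release of (0, 3, 1, 3) the pool is (1, 8, 2, 6)
  blocked: J9 wants (2, 7, 1, 0), pool (1, 8, 2, 6) — not enough type-B units
  blocked: J3 wants (3, 5, 1, 0), pool (1, 8, 2, 6) — not enough type-B units
  blocked: J4 wants (3, 3, 0, 5), pool (1, 8, 2, 6) — not enough type-B units
Processes that can never finish: J9, J3 and J4.
(3) The exact count: 0 of the possible complete orderings are safe sequences.


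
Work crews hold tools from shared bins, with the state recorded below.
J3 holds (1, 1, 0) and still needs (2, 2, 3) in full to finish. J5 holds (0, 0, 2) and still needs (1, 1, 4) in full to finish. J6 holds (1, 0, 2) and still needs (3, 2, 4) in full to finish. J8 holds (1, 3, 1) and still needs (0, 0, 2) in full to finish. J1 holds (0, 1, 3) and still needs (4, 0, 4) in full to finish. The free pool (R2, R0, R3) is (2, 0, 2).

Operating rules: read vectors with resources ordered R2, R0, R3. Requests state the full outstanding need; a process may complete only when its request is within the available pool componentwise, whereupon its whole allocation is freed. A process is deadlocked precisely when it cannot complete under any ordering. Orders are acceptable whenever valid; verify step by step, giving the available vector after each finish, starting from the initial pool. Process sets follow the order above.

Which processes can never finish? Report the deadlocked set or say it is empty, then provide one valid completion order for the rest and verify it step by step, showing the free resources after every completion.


The deadlocked set is J5, J6 and J1.
Key observation: even finishing J8, J3 leaves just (4, 4, 3) free — too little R3 for any of the remaining processes.
The rest can finish in the order J8, J3. Check, step by step:
  pool = (2, 0, 2)
  J8 needs (0, 0, 2) <= (2, 0, 2) -> finishes; pool += (1, 3, 1) = (3, 3, 3)
  J3 needs (2, 2, 3) <= (3, 3, 3) -> finishes; pool += (1, 1, 0) = (4, 4, 3)
The blocked processes can never fit:
  J5 still needs (1, 1, 4) but only (4, 4, 3) is free — short on R3
  J6 still needs (3, 2, 4) but only (4, 4, 3) is free — short on R3
  J1 still needs (4, 0, 4) but only (4, 4, 3) is free — short on R3


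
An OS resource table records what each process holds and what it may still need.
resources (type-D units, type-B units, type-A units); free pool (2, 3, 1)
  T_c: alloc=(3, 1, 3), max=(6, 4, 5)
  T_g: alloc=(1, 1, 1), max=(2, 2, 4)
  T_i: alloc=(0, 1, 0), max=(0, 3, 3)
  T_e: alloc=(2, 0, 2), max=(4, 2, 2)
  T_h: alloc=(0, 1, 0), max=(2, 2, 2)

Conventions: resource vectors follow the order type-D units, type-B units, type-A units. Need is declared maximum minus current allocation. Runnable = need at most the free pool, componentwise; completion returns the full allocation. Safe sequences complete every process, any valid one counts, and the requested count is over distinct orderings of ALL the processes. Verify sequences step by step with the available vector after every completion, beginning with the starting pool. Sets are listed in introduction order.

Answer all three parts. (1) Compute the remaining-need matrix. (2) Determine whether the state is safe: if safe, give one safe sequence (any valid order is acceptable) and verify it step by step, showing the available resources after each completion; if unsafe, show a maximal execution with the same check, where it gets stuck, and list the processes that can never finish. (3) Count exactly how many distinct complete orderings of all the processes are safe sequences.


(1) Remaining need (order type-D units, type-B units, type-A units):
  T_c: (3, 3, 2)
  T_g: (1, 1, 3)
  T_i: (0, 2, 3)
  T_e: (2, 2, 0)
  T_h: (2, 1, 2)
(2) SAFE. One safe sequence: T_e, T_h, T_g, T_c, T_i.
Key observation: the first exact fit in this order is T_e — it needs (2, 2, 0) with (2, 3, 1) free, meeting a requested resource to the last unit.
Walking it through:
  pool = (2, 3, 1)
  T_e: need (2, 2, 0) fits (2, 3, 1); releases (2, 0, 2), pool now (4, 3, 3)
  T_h: need (2, 1, 2) fits (4, 3, 3); releases (0, 1, 0), pool now (4, 4, 3)
  T_g: need (1, 1, 3) fits (4, 4, 3); releases (1, 1, 1), pool now (5, 5, 4)
  T_c: need (3, 3, 2) fits (5, 5, 4); releases (3, 1, 3), pool now (8, 6, 7)
  T_i: need (0, 2, 3) fits (8, 6, 7); releases (0, 1, 0), pool now (8, 7, 7)
(3) Precisely 24 of the possible complete orderings are safe sequences.


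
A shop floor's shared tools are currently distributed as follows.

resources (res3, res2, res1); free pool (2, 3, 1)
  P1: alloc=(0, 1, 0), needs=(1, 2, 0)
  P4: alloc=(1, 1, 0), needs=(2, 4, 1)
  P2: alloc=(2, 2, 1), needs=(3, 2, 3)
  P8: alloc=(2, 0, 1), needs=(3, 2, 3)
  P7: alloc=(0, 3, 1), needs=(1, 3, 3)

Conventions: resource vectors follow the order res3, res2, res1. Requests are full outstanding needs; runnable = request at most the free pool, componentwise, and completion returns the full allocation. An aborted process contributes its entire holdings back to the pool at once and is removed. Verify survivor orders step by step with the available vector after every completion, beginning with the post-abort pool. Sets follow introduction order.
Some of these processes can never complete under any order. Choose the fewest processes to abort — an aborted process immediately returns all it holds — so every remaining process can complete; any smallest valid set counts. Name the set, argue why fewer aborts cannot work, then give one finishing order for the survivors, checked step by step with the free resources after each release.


Abort P8 and P7.
Key observation: P2 had no path to completion before; after the abort of P8 and P7 ((2, 3, 2) returned), step 1 is where it fits.
Minimality, checking each single-abort alternative: P1 alone leaves P2 blocked (short on res1); P4 alone leaves P2 blocked (short on res1); P2 alone leaves P8 blocked (short on res1); P8 alone leaves P2 blocked (short on res1); P7 alone leaves P2 blocked (short on res1).
One survivor order: P2, P1, P4. Verifying each step (post-abort pool first):
  pool = (4, 6, 3)
  run P2 (needs (3, 2, 3), free (4, 6, 3)); after release of (2, 2, 1) the pool is (6, 8, 4)
  run P1 (needs (1, 2, 0), free (6, 8, 4)); after release of (0, 1, 0) the pool is (6, 9, 4)
  run P4 (needs (2, 4, 1), free (6, 9, 4)); after release of (1, 1, 0) the pool is (7, 10, 4)


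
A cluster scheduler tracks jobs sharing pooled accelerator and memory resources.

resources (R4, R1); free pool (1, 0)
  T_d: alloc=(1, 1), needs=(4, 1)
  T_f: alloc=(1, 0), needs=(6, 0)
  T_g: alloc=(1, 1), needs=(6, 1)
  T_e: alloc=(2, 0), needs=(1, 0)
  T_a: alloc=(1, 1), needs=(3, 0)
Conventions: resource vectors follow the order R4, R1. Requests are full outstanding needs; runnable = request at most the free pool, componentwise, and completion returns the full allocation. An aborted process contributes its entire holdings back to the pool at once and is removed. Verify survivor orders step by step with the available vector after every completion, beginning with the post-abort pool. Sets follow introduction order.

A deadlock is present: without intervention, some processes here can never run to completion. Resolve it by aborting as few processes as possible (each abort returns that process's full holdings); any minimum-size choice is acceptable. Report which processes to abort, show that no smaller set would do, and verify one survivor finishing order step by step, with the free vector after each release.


Minimum abort set: T_g.
Key observation: no ordering could ever have run T_f before the abort of T_g; with (1, 1) back in the pool it fits at step 4.
Why nothing smaller works: aborting no one leaves the state deadlocked as given.
The survivors complete as T_e, T_d, T_a, T_f. Verifying each step (starting from the post-abort pool):
  pool = (2, 1)
  T_e needs (1, 0) <= (2, 1) -> finishes; pool += (2, 0) = (4, 1)
  T_d needs (4, 1) <= (4, 1) -> finishes; pool += (1, 1) = (5, 2)
  T_a needs (3, 0) <= (5, 2) -> finishes; pool += (1, 1) = (6, 3)
  T_f needs (6, 0) <= (6, 3) -> finishes; pool += (1, 0) = (7, 3)


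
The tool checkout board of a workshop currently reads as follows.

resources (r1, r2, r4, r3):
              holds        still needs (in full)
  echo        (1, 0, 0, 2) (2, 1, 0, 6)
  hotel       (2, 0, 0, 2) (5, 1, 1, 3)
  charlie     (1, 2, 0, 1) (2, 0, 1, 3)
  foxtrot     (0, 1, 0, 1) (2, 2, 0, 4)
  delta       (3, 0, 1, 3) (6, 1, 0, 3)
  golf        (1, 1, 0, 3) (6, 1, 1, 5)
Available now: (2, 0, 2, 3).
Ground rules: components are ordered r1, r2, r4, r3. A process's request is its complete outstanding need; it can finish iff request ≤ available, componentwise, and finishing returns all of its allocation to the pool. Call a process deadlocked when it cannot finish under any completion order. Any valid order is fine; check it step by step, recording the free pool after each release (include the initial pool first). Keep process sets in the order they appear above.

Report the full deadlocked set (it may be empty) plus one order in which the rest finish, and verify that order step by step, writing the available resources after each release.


Deadlocked set: echo, hotel, delta and golf.
Key observation: after charlie, foxtrot the pool peaks at (3, 3, 2, 5), and each blocked process is short somewhere: echo on r3; hotel on r1; delta on r1; golf on r1.
The rest can finish in the order charlie, foxtrot. Step-by-step check:
  pool = (2, 0, 2, 3)
  charlie: need (2, 0, 1, 3) fits (2, 0, 2, 3); releases (1, 2, 0, 1), pool now (3, 2, 2, 4)
  foxtrot: need (2, 2, 0, 4) fits (3, 2, 2, 4); releases (0, 1, 0, 1), pool now (3, 3, 2, 5)
The stuck group stays short no matter what:
  echo still needs (2, 1, 0, 6) but only (3, 3, 2, 5) is free — short on r3
  hotel still needs (5, 1, 1, 3) but only (3, 3, 2, 5) is free — short on r1
  delta still needs (6, 1, 0, 3) but only (3, 3, 2, 5) is free — short on r1
  golf still needs (6, 1, 1, 5) but only (3, 3, 2, 5) is free — short on r1


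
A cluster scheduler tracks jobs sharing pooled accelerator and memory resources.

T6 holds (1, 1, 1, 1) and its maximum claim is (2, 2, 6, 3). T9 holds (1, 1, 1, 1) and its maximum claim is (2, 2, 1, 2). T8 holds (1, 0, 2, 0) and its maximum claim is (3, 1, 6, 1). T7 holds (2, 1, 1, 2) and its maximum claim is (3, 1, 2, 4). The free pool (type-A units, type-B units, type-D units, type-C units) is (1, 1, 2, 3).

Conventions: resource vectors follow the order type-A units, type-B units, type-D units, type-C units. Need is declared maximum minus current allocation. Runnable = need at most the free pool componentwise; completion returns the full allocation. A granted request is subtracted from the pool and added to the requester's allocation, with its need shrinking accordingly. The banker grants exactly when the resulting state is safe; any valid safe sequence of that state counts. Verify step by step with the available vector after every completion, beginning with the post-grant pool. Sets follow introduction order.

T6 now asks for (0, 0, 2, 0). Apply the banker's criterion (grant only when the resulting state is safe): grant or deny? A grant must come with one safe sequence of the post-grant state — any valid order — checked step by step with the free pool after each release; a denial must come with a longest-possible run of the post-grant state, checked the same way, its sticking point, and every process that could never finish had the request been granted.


DENY. Granting would leave the state unsafe.
Key observation: even finishing T9, T7 leaves just (4, 3, 2, 6) free — too little type-D units for any of the remaining processes.
After a pretend grant, a maximal execution: T9, T7 — then nothing else fits. Verifying each step:
  pool = (1, 1, 0, 3)
  T9 needs (1, 1, 0, 1) <= (1, 1, 0, 3) -> finishes; pool += (1, 1, 1, 1) = (2, 2, 1, 4)
  T7 needs (1, 0, 1, 2) <= (2, 2, 1, 4) -> finishes; pool += (2, 1, 1, 2) = (4, 3, 2, 6)
  T6 cannot run: need (1, 1, 3, 2) vs free (4, 3, 2, 6) (insufficient type-D units)
  T8 cannot run: need (2, 1, 4, 1) vs free (4, 3, 2, 6) (insufficient type-D units)
Post-grant, the permanently blocked set is T6 and T8.


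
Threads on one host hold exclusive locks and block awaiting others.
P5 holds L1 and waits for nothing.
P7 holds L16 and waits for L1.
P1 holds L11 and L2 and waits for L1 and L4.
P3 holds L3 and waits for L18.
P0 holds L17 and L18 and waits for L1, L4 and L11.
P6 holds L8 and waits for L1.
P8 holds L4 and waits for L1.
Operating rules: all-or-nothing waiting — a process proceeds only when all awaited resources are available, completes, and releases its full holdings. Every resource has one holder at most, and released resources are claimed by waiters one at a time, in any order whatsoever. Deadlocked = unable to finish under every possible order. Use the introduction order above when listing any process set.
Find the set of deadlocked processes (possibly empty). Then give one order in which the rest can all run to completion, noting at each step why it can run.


The deadlocked set is empty.
Key observation: the waits form no ring: some process can always run, and its releases unblock the others one by one.
One completion order for the rest: P5, P8, P6, P1, P0, P7, P3.
Step-by-step check:
  P5 waits on nothing -> runs at once and releases L1
  P8 waits on L1 — all released -> runs and releases L4
  P6 waits on L1 — all released -> runs and releases L8
  P1 waits on L1 and L4 — all released -> runs and releases L11 and L2
  P0 waits on L1, L4 and L11 — all released -> runs and releases L17 and L18
  P7 waits on L1 — all released -> runs and releases L16
  P3 waits on L18 — all released -> runs and releases L3


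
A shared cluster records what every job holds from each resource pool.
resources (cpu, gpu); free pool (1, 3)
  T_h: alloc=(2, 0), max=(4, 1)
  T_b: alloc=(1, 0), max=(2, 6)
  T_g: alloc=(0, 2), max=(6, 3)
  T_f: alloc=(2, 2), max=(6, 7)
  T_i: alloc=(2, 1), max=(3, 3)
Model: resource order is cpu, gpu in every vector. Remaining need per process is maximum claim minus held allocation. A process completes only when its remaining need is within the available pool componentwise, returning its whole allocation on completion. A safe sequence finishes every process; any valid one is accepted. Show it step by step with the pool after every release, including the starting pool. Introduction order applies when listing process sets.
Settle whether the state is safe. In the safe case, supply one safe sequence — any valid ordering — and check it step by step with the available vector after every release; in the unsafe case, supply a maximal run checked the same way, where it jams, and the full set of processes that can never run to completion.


The state is UNSAFE.
Key observation: after T_i, T_h the pool peaks at (5, 4), and each blocked process is short somewhere: T_b on gpu; T_g on cpu; T_f on gpu.
The run T_i, T_h cannot be extended any further. Check, step by step:
  pool = (1, 3)
  T_i needs (1, 2) <= (1, 3) -> finishes; pool += (2, 1) = (3, 4)
  T_h needs (2, 1) <= (3, 4) -> finishes; pool += (2, 0) = (5, 4)
  T_b still needs (1, 6) but only (5, 4) is free — short on gpu
  T_g still needs (6, 1) but only (5, 4) is free — short on cpu
  T_f still needs (4, 5) but only (5, 4) is free — short on gpu
Permanently blocked: T_b, T_g and T_f.


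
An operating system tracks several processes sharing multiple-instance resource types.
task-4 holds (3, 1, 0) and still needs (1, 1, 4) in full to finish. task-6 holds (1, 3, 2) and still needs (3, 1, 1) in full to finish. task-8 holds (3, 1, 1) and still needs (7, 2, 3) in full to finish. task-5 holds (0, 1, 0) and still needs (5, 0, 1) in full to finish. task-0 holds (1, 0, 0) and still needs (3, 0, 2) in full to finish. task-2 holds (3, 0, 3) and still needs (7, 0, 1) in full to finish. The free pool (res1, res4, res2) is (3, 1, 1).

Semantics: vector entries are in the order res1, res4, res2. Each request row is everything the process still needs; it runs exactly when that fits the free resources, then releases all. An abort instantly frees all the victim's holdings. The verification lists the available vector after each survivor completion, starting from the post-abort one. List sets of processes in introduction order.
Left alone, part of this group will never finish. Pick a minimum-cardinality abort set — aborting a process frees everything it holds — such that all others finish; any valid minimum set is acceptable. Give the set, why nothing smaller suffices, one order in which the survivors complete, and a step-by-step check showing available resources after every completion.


Minimum abort set: task-4.
Key observation: task-2 had no path to completion before; after the abort of task-4 ((3, 1, 0) returned), step 2 is where it fits.
Why nothing smaller works: aborting no one leaves the state deadlocked as given.
One survivor order: task-6, task-2, task-0, task-8, task-5. Check, step by step (post-abort pool first):
  pool = (6, 2, 1)
  task-6 needs (3, 1, 1) <= (6, 2, 1) -> finishes; pool += (1, 3, 2) = (7, 5, 3)
  task-2 needs (7, 0, 1) <= (7, 5, 3) -> finishes; pool += (3, 0, 3) = (10, 5, 6)
  task-0 needs (3, 0, 2) <= (10, 5, 6) -> finishes; pool += (1, 0, 0) = (11, 5, 6)
  task-8 needs (7, 2, 3) <= (11, 5, 6) -> finishes; pool += (3, 1, 1) = (14, 6, 7)
  task-5 needs (5, 0, 1) <= (14, 6, 7) -> finishes; pool += (0, 1, 0) = (14, 7, 7)


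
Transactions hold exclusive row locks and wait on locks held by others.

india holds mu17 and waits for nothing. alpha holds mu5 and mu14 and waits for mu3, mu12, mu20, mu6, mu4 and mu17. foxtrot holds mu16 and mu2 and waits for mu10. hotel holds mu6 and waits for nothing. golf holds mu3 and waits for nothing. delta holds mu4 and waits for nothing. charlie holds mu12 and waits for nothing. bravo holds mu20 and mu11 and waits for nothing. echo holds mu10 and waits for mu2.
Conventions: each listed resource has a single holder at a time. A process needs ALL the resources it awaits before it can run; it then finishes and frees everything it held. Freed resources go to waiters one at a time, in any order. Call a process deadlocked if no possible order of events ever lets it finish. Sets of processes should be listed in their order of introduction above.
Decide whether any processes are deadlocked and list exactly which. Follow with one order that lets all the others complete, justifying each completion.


Deadlocked: foxtrot and echo.
Key observation: the loop foxtrot -> echo -> foxtrot blocks itself forever; no other process is dragged down with it.
One completion order for the rest: hotel, golf, bravo, delta, charlie, india, alpha.
Step-by-step check:
  hotel: no waits; runs immediately, freeing mu6
  golf: no waits; runs immediately, freeing mu3
  bravo: no waits; runs immediately, freeing mu20 and mu11
  delta: no waits; runs immediately, freeing mu4
  charlie: no waits; runs immediately, freeing mu12
  india: no waits; runs immediately, freeing mu17
  run alpha (all its waits — mu3, mu12, mu20, mu6, mu4 and mu17 — are resolved); releases mu5 and mu14


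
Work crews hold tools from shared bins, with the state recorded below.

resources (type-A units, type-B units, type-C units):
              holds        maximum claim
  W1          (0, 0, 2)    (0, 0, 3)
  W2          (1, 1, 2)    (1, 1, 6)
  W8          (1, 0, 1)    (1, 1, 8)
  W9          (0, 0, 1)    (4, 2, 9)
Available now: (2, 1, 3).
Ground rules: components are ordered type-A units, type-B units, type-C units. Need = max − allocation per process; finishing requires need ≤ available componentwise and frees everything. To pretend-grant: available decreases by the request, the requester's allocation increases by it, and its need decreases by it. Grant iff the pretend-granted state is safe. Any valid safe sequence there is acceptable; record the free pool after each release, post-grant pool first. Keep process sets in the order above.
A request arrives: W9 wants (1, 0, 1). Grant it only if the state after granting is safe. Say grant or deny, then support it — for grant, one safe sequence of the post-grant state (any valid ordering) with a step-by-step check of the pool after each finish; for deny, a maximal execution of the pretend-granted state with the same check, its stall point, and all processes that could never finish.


DENY. Granting would leave the state unsafe.
Key observation: after W1, W2 complete, (2, 2, 6) is the best the pool ever gets, yet each leftover process wants more type-C units.
After a pretend grant, a maximal execution: W1, W2 — then nothing else fits. Verifying each step:
  pool = (1, 1, 2)
  W1 needs (0, 0, 1) <= (1, 1, 2) -> finishes; pool += (0, 0, 2) = (1, 1, 4)
  W2 needs (0, 0, 4) <= (1, 1, 4) -> finishes; pool += (1, 1, 2) = (2, 2, 6)
  W8 cannot run: need (0, 1, 7) vs free (2, 2, 6) (insufficient type-C units)
  W9 cannot run: need (3, 2, 7) vs free (2, 2, 6) (insufficient type-A units and type-C units)
Processes that could never finish after the grant: W8 and W9.


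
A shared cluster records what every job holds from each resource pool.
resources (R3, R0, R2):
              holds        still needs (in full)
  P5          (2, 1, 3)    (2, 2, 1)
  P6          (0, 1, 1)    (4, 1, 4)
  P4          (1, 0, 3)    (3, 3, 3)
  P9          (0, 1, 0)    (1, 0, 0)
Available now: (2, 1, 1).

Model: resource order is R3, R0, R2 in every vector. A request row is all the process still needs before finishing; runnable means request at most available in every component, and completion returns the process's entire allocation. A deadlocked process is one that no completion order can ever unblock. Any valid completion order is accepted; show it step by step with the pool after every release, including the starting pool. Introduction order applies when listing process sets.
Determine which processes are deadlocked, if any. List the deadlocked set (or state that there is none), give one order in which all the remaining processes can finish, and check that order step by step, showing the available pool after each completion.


No process is deadlocked.
Key observation: no deadlock: P9 fits now, and the freed resources carry the rest through.
The rest can finish in the order P9, P5, P6, P4. Walking it through:
  pool = (2, 1, 1)
  run P9 (needs (1, 0, 0), free (2, 1, 1)); after release of (0, 1, 0) the pool is (2, 2, 1)
  run P5 (needs (2, 2, 1), free (2, 2, 1)); after release of (2, 1, 3) the pool is (4, 3, 4)
  run P6 (needs (4, 1, 4), free (4, 3, 4)); after release of (0, 1, 1) the pool is (4, 4, 5)
  run P4 (needs (3, 3, 3), free (4, 4, 5)); after release of (1, 0, 3) the pool is (5, 4, 8)


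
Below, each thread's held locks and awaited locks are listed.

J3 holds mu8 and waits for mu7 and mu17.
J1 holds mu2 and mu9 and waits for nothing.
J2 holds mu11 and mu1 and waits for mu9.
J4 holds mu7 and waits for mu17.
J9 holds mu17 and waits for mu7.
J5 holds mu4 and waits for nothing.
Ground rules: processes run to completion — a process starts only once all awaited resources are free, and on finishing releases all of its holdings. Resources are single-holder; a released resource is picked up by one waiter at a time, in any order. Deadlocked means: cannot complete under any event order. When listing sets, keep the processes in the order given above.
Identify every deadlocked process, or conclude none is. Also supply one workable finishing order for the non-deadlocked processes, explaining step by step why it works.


The deadlocked set is J3, J4 and J9.
Key observation: along J4 -> J9 -> J4, each member waits on what the next one holds — a deadlock; J3 waits into the deadlock from upstream.
A valid finishing order for the others: J1, J2, J5.
Walking it through:
  J1 waits on nothing -> runs at once and releases mu2 and mu9
  J2 waits on mu9 — all released -> runs and releases mu11 and mu1
  J5 waits on nothing -> runs at once and releases mu4


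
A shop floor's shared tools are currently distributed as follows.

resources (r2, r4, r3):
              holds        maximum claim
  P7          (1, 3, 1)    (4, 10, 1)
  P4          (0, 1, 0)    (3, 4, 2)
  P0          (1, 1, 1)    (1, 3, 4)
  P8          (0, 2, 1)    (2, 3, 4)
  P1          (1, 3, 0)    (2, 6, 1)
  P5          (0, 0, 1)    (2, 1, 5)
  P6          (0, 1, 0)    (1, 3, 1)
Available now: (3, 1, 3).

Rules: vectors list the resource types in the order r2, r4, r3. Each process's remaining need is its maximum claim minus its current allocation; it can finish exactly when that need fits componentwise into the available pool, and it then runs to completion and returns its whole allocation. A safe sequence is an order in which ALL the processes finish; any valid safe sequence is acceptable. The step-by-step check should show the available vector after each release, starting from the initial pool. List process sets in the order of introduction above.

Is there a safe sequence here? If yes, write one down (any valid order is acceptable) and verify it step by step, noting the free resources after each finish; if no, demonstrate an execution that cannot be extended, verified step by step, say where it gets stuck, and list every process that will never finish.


SAFE. One safe sequence: P8, P0, P1, P5, P7, P4, P6.
Key observation: the first exact fit in this order is P8 — it needs (2, 1, 3) with (3, 1, 3) free, meeting a requested resource to the last unit.
Walking it through:
  pool = (3, 1, 3)
  P8: need (2, 1, 3) fits (3, 1, 3); releases (0, 2, 1), pool now (3, 3, 4)
  P0: need (0, 2, 3) fits (3, 3, 4); releases (1, 1, 1), pool now (4, 4, 5)
  P1: need (1, 3, 1) fits (4, 4, 5); releases (1, 3, 0), pool now (5, 7, 5)
  P5: need (2, 1, 4) fits (5, 7, 5); releases (0, 0, 1), pool now (5, 7, 6)
  P7: need (3, 7, 0) fits (5, 7, 6); releases (1, 3, 1), pool now (6, 10, 7)
  P4: need (3, 3, 2) fits (6, 10, 7); releases (0, 1, 0), pool now (6, 11, 7)
  P6: need (1, 2, 1) fits (6, 11, 7); releases (0, 1, 0), pool now (6, 12, 7)


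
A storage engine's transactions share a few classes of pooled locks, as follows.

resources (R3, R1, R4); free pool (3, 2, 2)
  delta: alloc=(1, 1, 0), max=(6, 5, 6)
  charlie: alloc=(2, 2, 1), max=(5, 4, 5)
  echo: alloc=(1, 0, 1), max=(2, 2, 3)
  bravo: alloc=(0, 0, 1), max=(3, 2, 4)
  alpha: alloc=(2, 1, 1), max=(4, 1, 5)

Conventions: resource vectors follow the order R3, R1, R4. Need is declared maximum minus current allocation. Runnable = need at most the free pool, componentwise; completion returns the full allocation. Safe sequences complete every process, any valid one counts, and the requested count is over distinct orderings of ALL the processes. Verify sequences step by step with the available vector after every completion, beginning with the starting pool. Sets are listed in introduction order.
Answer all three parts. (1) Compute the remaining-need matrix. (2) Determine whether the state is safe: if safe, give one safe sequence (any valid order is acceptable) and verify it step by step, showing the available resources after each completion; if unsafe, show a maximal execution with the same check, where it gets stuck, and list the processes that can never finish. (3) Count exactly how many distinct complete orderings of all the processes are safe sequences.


(1) Need matrix, components ordered R3, R1, R4:
  delta: (5, 4, 6)
  charlie: (3, 2, 4)
  echo: (1, 2, 2)
  bravo: (3, 2, 3)
  alpha: (2, 0, 4)
(2) SAFE. One safe sequence: echo, bravo, charlie, alpha, delta.
Key observation: the first exact fit in this order is echo — it needs (1, 2, 2) with (3, 2, 2) free, meeting a requested resource to the last unit.
Walking it through:
  pool = (3, 2, 2)
  echo needs (1, 2, 2) <= (3, 2, 2) -> finishes; pool += (1, 0, 1) = (4, 2, 3)
  bravo needs (3, 2, 3) <= (4, 2, 3) -> finishes; pool += (0, 0, 1) = (4, 2, 4)
  charlie needs (3, 2, 4) <= (4, 2, 4) -> finishes; pool += (2, 2, 1) = (6, 4, 5)
  alpha needs (2, 0, 4) <= (6, 4, 5) -> finishes; pool += (2, 1, 1) = (8, 5, 6)
  delta needs (5, 4, 6) <= (8, 5, 6) -> finishes; pool += (1, 1, 0) = (9, 6, 6)
(3) Precisely 2 of the possible complete orderings are safe sequences.


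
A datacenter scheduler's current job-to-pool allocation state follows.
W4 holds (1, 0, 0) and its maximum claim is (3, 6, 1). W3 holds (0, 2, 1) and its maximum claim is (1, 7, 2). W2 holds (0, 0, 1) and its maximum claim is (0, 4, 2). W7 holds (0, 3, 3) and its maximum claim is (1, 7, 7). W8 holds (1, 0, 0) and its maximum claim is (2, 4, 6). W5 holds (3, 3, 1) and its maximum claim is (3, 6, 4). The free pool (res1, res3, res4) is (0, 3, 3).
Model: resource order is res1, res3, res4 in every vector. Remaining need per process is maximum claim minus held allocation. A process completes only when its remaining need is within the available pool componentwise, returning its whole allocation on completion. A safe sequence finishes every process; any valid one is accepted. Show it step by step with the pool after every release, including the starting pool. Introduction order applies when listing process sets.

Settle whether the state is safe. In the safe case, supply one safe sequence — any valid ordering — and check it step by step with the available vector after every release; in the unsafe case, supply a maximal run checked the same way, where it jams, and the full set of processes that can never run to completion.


The state is SAFE; one workable sequence: W5, W3, W2, W7, W4, W8.
Key observation: reading the order forward, W5 is the first process whose need (0, 3, 3) meets the free pool (0, 3, 3) exactly on a resource it requests.
Walking it through:
  pool = (0, 3, 3)
  run W5 (needs (0, 3, 3), free (0, 3, 3)); after release of (3, 3, 1) the pool is (3, 6, 4)
  run W3 (needs (1, 5, 1), free (3, 6, 4)); after release of (0, 2, 1) the pool is (3, 8, 5)
  run W2 (needs (0, 4, 1), free (3, 8, 5)); after release of (0, 0, 1) the pool is (3, 8, 6)
  run W7 (needs (1, 4, 4), free (3, 8, 6)); after release of (0, 3, 3) the pool is (3, 11, 9)
  run W4 (needs (2, 6, 1), free (3, 11, 9)); after release of (1, 0, 0) the pool is (4, 11, 9)
  run W8 (needs (1, 4, 6), free (4, 11, 9)); after release of (1, 0, 0) the pool is (5, 11, 9)


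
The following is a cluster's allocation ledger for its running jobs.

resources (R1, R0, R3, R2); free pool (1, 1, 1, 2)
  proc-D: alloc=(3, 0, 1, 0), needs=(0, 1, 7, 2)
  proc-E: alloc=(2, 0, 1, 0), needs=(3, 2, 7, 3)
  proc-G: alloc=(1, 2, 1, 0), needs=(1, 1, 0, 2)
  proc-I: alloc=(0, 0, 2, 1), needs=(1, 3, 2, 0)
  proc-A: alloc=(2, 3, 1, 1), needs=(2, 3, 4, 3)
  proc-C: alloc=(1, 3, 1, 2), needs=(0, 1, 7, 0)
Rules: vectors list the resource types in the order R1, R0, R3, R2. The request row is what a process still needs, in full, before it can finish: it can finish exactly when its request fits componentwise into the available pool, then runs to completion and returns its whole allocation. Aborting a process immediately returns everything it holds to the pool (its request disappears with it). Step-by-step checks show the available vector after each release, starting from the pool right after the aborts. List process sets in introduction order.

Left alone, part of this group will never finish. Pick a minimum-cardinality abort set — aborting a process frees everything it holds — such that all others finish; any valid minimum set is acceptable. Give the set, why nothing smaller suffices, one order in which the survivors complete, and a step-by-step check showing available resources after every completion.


Abort proc-D and proc-E.
Key observation: the deadlocked proc-C becomes finishable only because proc-D and proc-E released (5, 0, 2, 0); it completes at step 4 below.
Why nothing smaller works — every single abort fails: proc-D alone leaves proc-E blocked (short on R3); proc-E alone leaves proc-D blocked (short on R3); proc-G alone leaves proc-D blocked (short on R3); proc-I alone leaves proc-D blocked (short on R3); proc-A alone leaves proc-D blocked (short on R3); proc-C alone leaves proc-D blocked (short on R3).
The survivors complete as proc-G, proc-I, proc-A, proc-C. Step-by-step check (starting from the post-abort pool):
  pool = (6, 1, 3, 2)
  proc-G needs (1, 1, 0, 2) <= (6, 1, 3, 2) -> finishes; pool += (1, 2, 1, 0) = (7, 3, 4, 2)
  proc-I needs (1, 3, 2, 0) <= (7, 3, 4, 2) -> finishes; pool += (0, 0, 2, 1) = (7, 3, 6, 3)
  proc-A needs (2, 3, 4, 3) <= (7, 3, 6, 3) -> finishes; pool += (2, 3, 1, 1) = (9, 6, 7, 4)
  proc-C needs (0, 1, 7, 0) <= (9, 6, 7, 4) -> finishes; pool += (1, 3, 1, 2) = (10, 9, 8, 6)


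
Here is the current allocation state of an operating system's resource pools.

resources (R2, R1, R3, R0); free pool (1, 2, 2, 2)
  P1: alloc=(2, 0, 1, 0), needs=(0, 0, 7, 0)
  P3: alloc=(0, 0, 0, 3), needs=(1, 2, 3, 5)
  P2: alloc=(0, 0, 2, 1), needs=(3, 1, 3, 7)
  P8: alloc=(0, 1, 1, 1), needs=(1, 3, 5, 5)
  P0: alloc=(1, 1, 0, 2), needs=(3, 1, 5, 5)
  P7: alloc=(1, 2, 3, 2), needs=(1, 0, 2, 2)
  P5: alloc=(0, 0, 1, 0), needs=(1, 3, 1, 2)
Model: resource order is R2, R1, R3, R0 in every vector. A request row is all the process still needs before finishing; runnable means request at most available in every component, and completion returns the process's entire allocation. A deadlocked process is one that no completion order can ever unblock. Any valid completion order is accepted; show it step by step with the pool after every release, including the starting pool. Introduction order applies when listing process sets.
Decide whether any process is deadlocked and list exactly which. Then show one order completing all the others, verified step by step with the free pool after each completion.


Deadlocked set: P1, P3, P2, P8 and P0.
Key observation: after P7, P5 the pool peaks at (2, 4, 6, 4), and each blocked process is short somewhere: P1 on R3; P3 on R0; P2 on R2, R0; P8 on R0; P0 on R2, R0.
The rest can finish in the order P7, P5. Step-by-step check:
  pool = (1, 2, 2, 2)
  run P7 (needs (1, 0, 2, 2), free (1, 2, 2, 2)); after release of (1, 2, 3, 2) the pool is (2, 4, 5, 4)
  run P5 (needs (1, 3, 1, 2), free (2, 4, 5, 4)); after release of (0, 0, 1, 0) the pool is (2, 4, 6, 4)
The stuck group stays short no matter what:
  P1 still needs (0, 0, 7, 0) but only (2, 4, 6, 4) is free — short on R3
  P3 still needs (1, 2, 3, 5) but only (2, 4, 6, 4) is free — short on R0
  P2 still needs (3, 1, 3, 7) but only (2, 4, 6, 4) is free — short on R2 and R0
  P8 still needs (1, 3, 5, 5) but only (2, 4, 6, 4) is free — short on R0
  P0 still needs (3, 1, 5, 5) but only (2, 4, 6, 4) is free — short on R2 and R0


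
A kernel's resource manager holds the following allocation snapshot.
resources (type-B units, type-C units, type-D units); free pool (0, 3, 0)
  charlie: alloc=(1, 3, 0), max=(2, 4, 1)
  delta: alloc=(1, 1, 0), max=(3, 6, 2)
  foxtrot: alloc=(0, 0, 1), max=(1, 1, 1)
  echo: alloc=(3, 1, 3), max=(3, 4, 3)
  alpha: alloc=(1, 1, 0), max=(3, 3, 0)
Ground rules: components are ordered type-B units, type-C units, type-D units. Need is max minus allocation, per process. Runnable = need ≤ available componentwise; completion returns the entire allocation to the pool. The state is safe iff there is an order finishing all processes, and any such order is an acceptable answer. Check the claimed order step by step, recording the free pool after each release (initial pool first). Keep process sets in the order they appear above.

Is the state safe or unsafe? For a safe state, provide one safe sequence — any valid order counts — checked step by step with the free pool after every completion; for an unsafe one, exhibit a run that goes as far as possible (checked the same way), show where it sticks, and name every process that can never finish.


SAFE, for example via the order echo, charlie, foxtrot, alpha, delta.
Key observation: reading the order forward, echo is the first process whose need (0, 3, 0) meets the free pool (0, 3, 0) exactly on a resource it requests.
Check, step by step:
  pool = (0, 3, 0)
  run echo (needs (0, 3, 0), free (0, 3, 0)); after release of (3, 1, 3) the pool is (3, 4, 3)
  run charlie (needs (1, 1, 1), free (3, 4, 3)); after release of (1, 3, 0) the pool is (4, 7, 3)
  run foxtrot (needs (1, 1, 0), free (4, 7, 3)); after release of (0, 0, 1) the pool is (4, 7, 4)
  run alpha (needs (2, 2, 0), free (4, 7, 4)); after release of (1, 1, 0) the pool is (5, 8, 4)
  run delta (needs (2, 5, 2), free (5, 8, 4)); after release of (1, 1, 0) the pool is (6, 9, 4)


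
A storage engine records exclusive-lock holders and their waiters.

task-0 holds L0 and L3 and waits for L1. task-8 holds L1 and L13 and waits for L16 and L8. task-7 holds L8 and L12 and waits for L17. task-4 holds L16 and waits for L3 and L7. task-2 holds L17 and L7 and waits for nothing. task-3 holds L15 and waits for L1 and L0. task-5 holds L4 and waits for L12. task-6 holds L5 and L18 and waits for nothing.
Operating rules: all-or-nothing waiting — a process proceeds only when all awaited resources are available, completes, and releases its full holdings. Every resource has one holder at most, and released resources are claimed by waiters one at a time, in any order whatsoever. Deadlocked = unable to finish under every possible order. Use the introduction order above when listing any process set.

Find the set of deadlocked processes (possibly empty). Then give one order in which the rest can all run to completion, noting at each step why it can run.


Deadlocked set: task-0, task-8, task-4 and task-3.
Key observation: the cycle task-0 -> task-8 -> task-4 -> task-0 can never break — each member waits on the next; task-3 waits into the deadlock from upstream.
The rest can finish in the order task-6, task-2, task-7, task-5.
Verifying each step:
  run task-6 (it waits on nothing); releases L5 and L18
  run task-2 (it waits on nothing); releases L17 and L7
  run task-7 (all its waits — L17 — are resolved); releases L8 and L12
  run task-5 (all its waits — L12 — are resolved); releases L4


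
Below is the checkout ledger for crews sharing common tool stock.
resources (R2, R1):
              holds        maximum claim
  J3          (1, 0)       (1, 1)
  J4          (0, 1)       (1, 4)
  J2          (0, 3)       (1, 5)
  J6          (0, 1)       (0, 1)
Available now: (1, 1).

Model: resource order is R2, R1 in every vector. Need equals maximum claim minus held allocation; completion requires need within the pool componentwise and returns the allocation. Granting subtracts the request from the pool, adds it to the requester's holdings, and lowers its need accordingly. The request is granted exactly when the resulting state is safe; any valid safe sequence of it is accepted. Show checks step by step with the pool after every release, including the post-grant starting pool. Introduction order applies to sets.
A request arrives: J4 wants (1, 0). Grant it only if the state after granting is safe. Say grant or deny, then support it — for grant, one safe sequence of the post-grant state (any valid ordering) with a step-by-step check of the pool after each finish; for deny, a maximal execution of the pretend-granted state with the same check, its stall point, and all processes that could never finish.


GRANT — the state after the grant stays safe, e.g. via J3, J6, J2, J4.
Key observation: after the grant the pool drops to (0, 1), which still lets J3 finish first and unwind the rest.
Check on the post-grant state, step by step:
  pool = (0, 1)
  J3 needs (0, 1) <= (0, 1) -> finishes; pool += (1, 0) = (1, 1)
  J6 needs (0, 0) <= (1, 1) -> finishes; pool += (0, 1) = (1, 2)
  J2 needs (1, 2) <= (1, 2) -> finishes; pool += (0, 3) = (1, 5)
  J4 needs (0, 3) <= (1, 5) -> finishes; pool += (1, 1) = (2, 6)
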